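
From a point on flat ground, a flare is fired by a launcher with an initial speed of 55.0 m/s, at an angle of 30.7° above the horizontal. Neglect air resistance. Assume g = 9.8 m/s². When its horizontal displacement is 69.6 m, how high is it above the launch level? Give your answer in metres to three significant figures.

30.7 m

Components: vₓ = 55.00 cos 30.7° = 47.29 m/s, v_y0 = 55.00 sin 30.7° = 28.08 m/s.
At x = 69.6 m, t = x/vₓ = 69.6/47.29 = 1.472 s.
Height: y = v_y0 t − ½ g t² = 28.08 × 1.472 − 4.900 × 1.472² = 41.33 − 10.61 = 30.71 m.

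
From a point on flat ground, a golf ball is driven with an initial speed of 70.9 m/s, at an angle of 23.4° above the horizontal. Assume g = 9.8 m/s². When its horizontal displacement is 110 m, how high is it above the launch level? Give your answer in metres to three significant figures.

33.6 m

Horizontal component vₓ = 70.90 cos 23.4° = 65.07 m/s; vertical v_y0 = 70.90 sin 23.4° = 28.16 m/s.
x = vₓ t ⇒ t = 110/65.07 = 1.691 s.
Height: y = v_y0 t − ½ g t² = 28.16 × 1.691 − 4.900 × 1.691² = 47.60 − 14.00 = 33.60 m.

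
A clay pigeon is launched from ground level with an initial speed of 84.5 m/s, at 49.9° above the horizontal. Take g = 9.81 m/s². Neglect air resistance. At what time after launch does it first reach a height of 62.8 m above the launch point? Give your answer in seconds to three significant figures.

Components: vₓ = 84.50 cos 49.9° = 54.43 m/s, v_y0 = 84.50 sin 49.9° = 64.64 m/s.
Set y = v_y0 t − ½ g t² = 62.8: 4.905 t² − 64.64 t + 62.8 = 0.
Quadratic formula: t = (64.64 ± √2945.7) / 9.81 = (64.64 ± 54.27) / 9.81 → t = 1.056 s or 12.12 s.
The first (ascending) time is 1.056 s.

1.06 s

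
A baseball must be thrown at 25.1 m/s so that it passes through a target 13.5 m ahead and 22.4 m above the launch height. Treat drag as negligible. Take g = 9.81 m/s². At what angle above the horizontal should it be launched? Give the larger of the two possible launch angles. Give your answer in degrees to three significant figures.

Trajectory: y = x tanθ − g x² (1 + tan²θ)/(2v₀²). With x = 13.5, y = 22.4, v₀ = 25.1, g = 9.81:
1.419 tan²θ − 13.5 tanθ + (23.82) = 0.
tanθ = [13.5 ± √(13.5² − 4 × 1.419 × (23.82))] / (2 × 1.419) = (13.5 ± 6.860) / 2.838, giving tanθ = 2.340 or 7.174.
θ = 66.86° or 82.07°; the larger is 82.07°.

82.1°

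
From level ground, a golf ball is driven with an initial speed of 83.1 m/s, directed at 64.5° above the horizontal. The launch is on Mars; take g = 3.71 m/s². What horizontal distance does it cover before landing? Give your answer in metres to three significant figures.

1450 m

Horizontal component vₓ = 83.10 cos 64.5° = 35.78 m/s; vertical v_y0 = 83.10 sin 64.5° = 75.00 m/s.
Flight time T = 2 v_y0 / g = 40.43 s.
Range: R = vₓ T = 35.78 × 40.43 = 1447 m.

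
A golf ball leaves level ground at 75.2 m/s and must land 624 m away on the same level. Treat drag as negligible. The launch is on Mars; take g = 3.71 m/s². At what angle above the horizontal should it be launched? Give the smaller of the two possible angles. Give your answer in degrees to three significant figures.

12.1°

Level-ground range R = v₀² sin(2θ)/g ⇒ sin(2θ) = gR/v₀² = 3.71 × 624 / 75.2² = 0.4094.
2θ = 24.17° or 180° − 24.17° = 155.8°, so θ = 12.08° or 77.92°.
The smaller angle is 12.08°.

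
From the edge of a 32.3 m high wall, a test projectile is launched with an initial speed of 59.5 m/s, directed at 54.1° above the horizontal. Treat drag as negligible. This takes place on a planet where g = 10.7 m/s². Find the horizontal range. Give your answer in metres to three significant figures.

Components: vₓ = 59.50 cos 54.1° = 34.89 m/s, v_y0 = 59.50 sin 54.1° = 48.20 m/s.
With up positive and y = 0 at the ground: y(t) = 32.3 + (48.20) t − 5.350 t². Setting y = 0 and taking the positive root: t = [48.20 + √(48.20² + 2·10.7·32.3)] / 10.7 = (48.20 + 54.90) / 10.7 = 9.635 s.
Horizontal distance: R = vₓ t = 34.89 × 9.635 = 336.2 m.

336 m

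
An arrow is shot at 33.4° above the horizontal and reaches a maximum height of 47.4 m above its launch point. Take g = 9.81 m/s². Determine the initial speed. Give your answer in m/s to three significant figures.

55.4 m/s

At the peak v_y = 0, so v_y0 = √(2gH) = √(2 × 9.81 × 47.4) = 30.50 m/s.
v_y0 = v₀ sin θ ⇒ v₀ = 30.50 / sin 33.4° = 55.40 m/s.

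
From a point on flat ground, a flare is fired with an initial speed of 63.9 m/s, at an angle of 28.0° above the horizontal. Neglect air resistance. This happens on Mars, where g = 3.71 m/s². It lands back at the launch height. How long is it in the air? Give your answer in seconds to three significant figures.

16.2 s

Resolve: vₓ = 63.90 cos 28.0° = 56.42 m/s and v_y0 = 63.90 sin 28.0° = 30.00 m/s.
Landing at launch height ⇒ T = 2 v_y0 / g = 2 × 30.00 / 3.71 = 16.17 s.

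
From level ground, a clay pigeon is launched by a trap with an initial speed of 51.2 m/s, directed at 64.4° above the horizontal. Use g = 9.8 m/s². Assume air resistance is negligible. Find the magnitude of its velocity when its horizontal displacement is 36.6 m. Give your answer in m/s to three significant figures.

37.2 m/s

Resolve: vₓ = 51.20 cos 64.4° = 22.12 m/s and v_y0 = 51.20 sin 64.4° = 46.17 m/s.
x = vₓ t ⇒ t = 36.6/22.12 = 1.654 s.
Vertical velocity there: v_y = v_y0 − g t = 46.17 − 9.80 × 1.654 = 29.96 m/s.
Speed: √(vₓ² + v_y²) = √(22.12² + 29.96²) = 37.24 m/s.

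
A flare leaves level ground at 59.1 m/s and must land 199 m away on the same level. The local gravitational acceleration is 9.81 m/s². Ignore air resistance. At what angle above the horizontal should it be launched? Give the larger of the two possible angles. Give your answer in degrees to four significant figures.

Level-ground range R = v₀² sin(2θ)/g ⇒ sin(2θ) = gR/v₀² = 9.81 × 199 / 59.1² = 0.5589.
2θ = 33.98° or 180° − 33.98° = 146.0°, so θ = 16.99° or 73.01°.
The larger angle is 73.01°.

73.01°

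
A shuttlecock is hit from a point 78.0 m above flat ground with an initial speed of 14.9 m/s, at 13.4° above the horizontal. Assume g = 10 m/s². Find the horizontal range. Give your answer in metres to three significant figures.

Horizontal component vₓ = 14.90 cos 13.4° = 14.49 m/s; vertical v_y0 = 14.90 sin 13.4° = 3.453 m/s.
Vertical motion (up positive, ground at y = 0): 5.000 t² − (3.453) t − 78.0 = 0, so t = (3.453 + √(3.453² + 2·10.0·78.0)) / 10.0 = (3.453 + 39.65) / 10.0 = 4.310 s.
Horizontal distance: R = vₓ t = 14.49 × 4.310 = 62.47 m.

62.5 m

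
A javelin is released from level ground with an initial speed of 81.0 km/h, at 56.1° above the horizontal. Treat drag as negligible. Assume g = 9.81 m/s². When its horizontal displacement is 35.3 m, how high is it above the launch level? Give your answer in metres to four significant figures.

Convert: 81.0 km/h = 81.0/3.6 = 22.50 m/s.
vₓ = 22.50 cos 56.1° = 12.55 m/s; v_y0 = 22.50 sin 56.1° = 18.68 m/s.
At x = 35.3 m, t = x/vₓ = 35.3/12.55 = 2.813 s.
Height: y = v_y0 t − ½ g t² = 18.68 × 2.813 − 4.905 × 2.813² = 52.53 − 38.81 = 13.72 m.

13.72 m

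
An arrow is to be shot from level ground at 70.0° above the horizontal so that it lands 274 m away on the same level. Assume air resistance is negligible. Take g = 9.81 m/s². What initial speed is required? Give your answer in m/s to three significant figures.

64.7 m/s

On level ground R = v₀² sin 2θ / g ⇒ v₀ = √(gR / sin 2θ).
v₀ = √(9.81 × 274 / sin 140.0°) = √(2688 / 0.6428) = √4181.7 = 64.67 m/s.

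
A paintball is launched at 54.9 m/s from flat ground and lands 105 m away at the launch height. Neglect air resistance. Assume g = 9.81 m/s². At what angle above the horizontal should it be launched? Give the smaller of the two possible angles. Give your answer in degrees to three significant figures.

9.99°

From R = (v₀²/g) sin 2θ: sin 2θ = 9.81 × 105 / 3014.0 = 0.3418.
2θ = 19.98° or 180° − 19.98° = 160.0°, so θ = 9.992° or 80.01°.
The smaller angle is 9.992°.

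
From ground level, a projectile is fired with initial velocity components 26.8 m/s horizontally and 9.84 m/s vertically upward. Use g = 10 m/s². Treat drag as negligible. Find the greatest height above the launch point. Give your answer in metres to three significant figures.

4.84 m

Maximum height: H = v_y0² / (2g) = 9.840² / (2 × 10.0) = 4.841 m.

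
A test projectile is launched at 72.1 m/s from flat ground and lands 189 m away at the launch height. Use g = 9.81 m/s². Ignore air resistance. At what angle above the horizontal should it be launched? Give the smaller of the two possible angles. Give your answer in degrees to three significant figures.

Level-ground range R = v₀² sin(2θ)/g ⇒ sin(2θ) = gR/v₀² = 9.81 × 189 / 72.1² = 0.3567.
2θ = 20.90° or 180° − 20.90° = 159.1°, so θ = 10.45° or 79.55°.
The smaller angle is 10.45°.

10.4°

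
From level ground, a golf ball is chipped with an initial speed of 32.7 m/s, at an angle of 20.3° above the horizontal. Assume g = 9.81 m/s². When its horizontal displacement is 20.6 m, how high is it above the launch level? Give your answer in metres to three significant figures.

Resolve: vₓ = 32.70 cos 20.3° = 30.67 m/s and v_y0 = 32.70 sin 20.3° = 11.34 m/s.
x = vₓ t ⇒ t = 20.6/30.67 = 0.6717 s.
Height: y = v_y0 t − ½ g t² = 11.34 × 0.6717 − 4.905 × 0.6717² = 7.620 − 2.213 = 5.407 m.

5.41 m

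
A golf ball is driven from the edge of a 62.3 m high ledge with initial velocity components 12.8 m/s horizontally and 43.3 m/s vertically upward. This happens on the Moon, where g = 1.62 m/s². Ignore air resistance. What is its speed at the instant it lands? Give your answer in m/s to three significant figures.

With up positive and y = 0 at the ground: y(t) = 62.3 + (43.30) t − 0.8100 t². Setting y = 0 and taking the positive root: t = [43.30 + √(43.30² + 2·1.62·62.3)] / 1.62 = (43.30 + 45.57) / 1.62 = 54.86 s.
Vertical velocity at impact: v_y = v_y0 − g t = 43.30 − 1.62 × 54.86 = −45.57 m/s.
Speed: |v| = √(vₓ² + v_y²) = √(12.80² + 45.57²) = 47.33 m/s.

47.3 m/s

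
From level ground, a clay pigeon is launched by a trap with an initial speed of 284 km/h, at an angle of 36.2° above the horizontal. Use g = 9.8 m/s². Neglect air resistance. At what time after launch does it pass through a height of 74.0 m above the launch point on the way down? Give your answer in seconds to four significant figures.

Convert: 284 km/h = 284/3.6 = 78.89 m/s.
vₓ = 78.89 cos 36.2° = 63.66 m/s; v_y0 = 78.89 sin 36.2° = 46.59 m/s.
Set y = v_y0 t − ½ g t² = 74.0: 4.900 t² − 46.59 t + 74.0 = 0.
Quadratic formula: t = (46.59 ± √720.44) / 9.80 = (46.59 ± 26.84) / 9.80 → t = 2.015 s or 7.493 s.
The descending-branch root is 7.493 s.

7.493 s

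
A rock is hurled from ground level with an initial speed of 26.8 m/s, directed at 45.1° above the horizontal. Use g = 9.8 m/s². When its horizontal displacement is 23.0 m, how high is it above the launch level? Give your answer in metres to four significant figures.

Components: vₓ = 26.80 cos 45.1° = 18.92 m/s, v_y0 = 26.80 sin 45.1° = 18.98 m/s.
x = vₓ t ⇒ t = 23.0/18.92 = 1.216 s.
Height: y = v_y0 t − ½ g t² = 18.98 × 1.216 − 4.900 × 1.216² = 23.08 − 7.243 = 15.84 m.

15.84 m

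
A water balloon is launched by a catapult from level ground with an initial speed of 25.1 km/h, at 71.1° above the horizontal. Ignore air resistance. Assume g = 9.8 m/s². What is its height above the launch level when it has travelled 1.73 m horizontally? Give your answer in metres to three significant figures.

Convert: 25.1 km/h = 25.1/3.6 = 6.972 m/s.
vₓ = 6.972 cos 71.1° = 2.258 m/s; v_y0 = 6.972 sin 71.1° = 6.596 m/s.
At x = 1.73 m, t = x/vₓ = 1.73/2.258 = 0.7660 s.
Height: y = v_y0 t − ½ g t² = 6.596 × 0.7660 − 4.900 × 0.7660² = 5.053 − 2.875 = 2.178 m.

2.18 m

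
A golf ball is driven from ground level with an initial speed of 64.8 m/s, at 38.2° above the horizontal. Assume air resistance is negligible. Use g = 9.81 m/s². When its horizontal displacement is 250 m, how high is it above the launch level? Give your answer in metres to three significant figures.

vₓ = 64.80 cos 38.2° = 50.92 m/s; v_y0 = 64.80 sin 38.2° = 40.07 m/s.
Time to reach x = 250 m: t = x/vₓ = 250/50.92 = 4.909 s.
Height: y = v_y0 t − ½ g t² = 40.07 × 4.909 − 4.905 × 4.909² = 196.7 − 118.2 = 78.51 m.

78.5 m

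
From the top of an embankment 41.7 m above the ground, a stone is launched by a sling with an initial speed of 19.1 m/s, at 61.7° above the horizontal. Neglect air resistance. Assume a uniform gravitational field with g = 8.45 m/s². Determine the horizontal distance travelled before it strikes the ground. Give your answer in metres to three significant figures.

Horizontal component vₓ = 19.10 cos 61.7° = 9.055 m/s; vertical v_y0 = 19.10 sin 61.7° = 16.82 m/s.
The projectile lands when y = 41.7 + (16.82) t − ½·8.45·t² = 0. Positive root: t = (16.82 + √(16.82² + 2·8.45·41.7)) / 8.45 = (16.82 + 31.43) / 8.45 = 5.709 s.
Horizontal distance: R = vₓ t = 9.055 × 5.709 = 51.70 m.

51.7 m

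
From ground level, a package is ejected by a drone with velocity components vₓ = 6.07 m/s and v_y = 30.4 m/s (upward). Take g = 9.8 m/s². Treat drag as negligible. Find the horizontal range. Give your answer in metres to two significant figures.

38 m

Time aloft: T = 2 v_y0 / g = 2 × 30.40 / 9.80 = 6.204 s.
Horizontal distance R = vₓ T = 6.070 × 6.204 = 37.66 m.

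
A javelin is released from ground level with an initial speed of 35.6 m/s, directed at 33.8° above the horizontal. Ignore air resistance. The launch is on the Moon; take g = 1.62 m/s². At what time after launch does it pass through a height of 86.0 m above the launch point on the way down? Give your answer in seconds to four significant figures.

Horizontal component vₓ = 35.60 cos 33.8° = 29.58 m/s; vertical v_y0 = 35.60 sin 33.8° = 19.80 m/s.
Height y(t) = 19.80 t − 0.8100 t² = 86.0 gives 0.8100 t² − 19.80 t + 86.0 = 0.
Quadratic formula: t = (19.80 ± √113.56) / 1.62 = (19.80 ± 10.66) / 1.62 → t = 5.647 s or 18.80 s.
The descending-branch root is 18.80 s.

18.80 s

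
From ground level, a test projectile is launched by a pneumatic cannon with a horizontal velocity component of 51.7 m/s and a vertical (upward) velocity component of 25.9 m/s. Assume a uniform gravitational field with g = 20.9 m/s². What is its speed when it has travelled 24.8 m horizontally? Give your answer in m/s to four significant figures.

54.08 m/s

Time to reach x = 24.8 m: t = x/vₓ = 24.8/51.70 = 0.4797 s.
Vertical velocity there: v_y = v_y0 − g t = 25.90 − 20.9 × 0.4797 = 15.87 m/s.
Speed: √(vₓ² + v_y²) = √(51.70² + 15.87²) = 54.08 m/s.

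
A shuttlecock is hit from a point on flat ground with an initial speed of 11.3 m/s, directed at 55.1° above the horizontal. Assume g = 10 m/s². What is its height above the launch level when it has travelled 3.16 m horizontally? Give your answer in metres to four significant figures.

Horizontal component vₓ = 11.30 cos 55.1° = 6.465 m/s; vertical v_y0 = 11.30 sin 55.1° = 9.268 m/s.
Time to reach x = 3.16 m: t = x/vₓ = 3.16/6.465 = 0.4888 s.
Height: y = v_y0 t − ½ g t² = 9.268 × 0.4888 − 5.000 × 0.4888² = 4.530 − 1.194 = 3.335 m.

3.335 m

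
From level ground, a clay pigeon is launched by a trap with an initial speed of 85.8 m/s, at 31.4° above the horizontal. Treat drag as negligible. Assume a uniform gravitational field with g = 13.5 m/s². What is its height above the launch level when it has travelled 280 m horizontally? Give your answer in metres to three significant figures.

72.2 m

vₓ = 85.80 cos 31.4° = 73.23 m/s; v_y0 = 85.80 sin 31.4° = 44.70 m/s.
At x = 280 m, t = x/vₓ = 280/73.23 = 3.823 s.
Height: y = v_y0 t − ½ g t² = 44.70 × 3.823 − 6.750 × 3.823² = 170.9 − 98.67 = 72.24 m.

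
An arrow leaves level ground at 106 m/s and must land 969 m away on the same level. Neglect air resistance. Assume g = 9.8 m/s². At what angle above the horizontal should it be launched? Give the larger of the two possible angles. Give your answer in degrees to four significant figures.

Level-ground range R = v₀² sin(2θ)/g ⇒ sin(2θ) = gR/v₀² = 9.80 × 969 / 106² = 0.8452.
2θ = 57.69° or 180° − 57.69° = 122.3°, so θ = 28.84° or 61.16°.
The larger angle is 61.16°.

61.16°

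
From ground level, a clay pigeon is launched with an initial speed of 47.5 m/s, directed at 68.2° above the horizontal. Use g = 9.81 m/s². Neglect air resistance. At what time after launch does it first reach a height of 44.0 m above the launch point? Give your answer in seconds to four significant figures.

1.143 s

Resolve: vₓ = 47.50 cos 68.2° = 17.64 m/s and v_y0 = 47.50 sin 68.2° = 44.10 m/s.
Require v_y0 t − ½ g t² = 44.0, i.e. 4.905 t² − 44.10 t + 44.0 = 0.
Quadratic formula: t = (44.10 ± √1081.8) / 9.81 = (44.10 ± 32.89) / 9.81 → t = 1.143 s or 7.849 s.
The first (ascending) time is 1.143 s.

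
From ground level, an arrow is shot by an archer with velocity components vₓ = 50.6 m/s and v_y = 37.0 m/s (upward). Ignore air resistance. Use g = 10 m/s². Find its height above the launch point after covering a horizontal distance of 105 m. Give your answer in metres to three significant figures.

55.2 m

x = vₓ t ⇒ t = 105/50.60 = 2.075 s.
Height: y = v_y0 t − ½ g t² = 37.00 × 2.075 − 5.000 × 2.075² = 76.78 − 21.53 = 55.25 m.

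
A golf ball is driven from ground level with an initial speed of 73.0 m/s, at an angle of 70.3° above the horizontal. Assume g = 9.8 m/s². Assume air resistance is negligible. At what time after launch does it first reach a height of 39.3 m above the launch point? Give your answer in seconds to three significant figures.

vₓ = 73.00 cos 70.3° = 24.61 m/s; v_y0 = 73.00 sin 70.3° = 68.73 m/s.
Set y = v_y0 t − ½ g t² = 39.3: 4.900 t² − 68.73 t + 39.3 = 0.
Quadratic formula: t = (68.73 ± √3953.2) / 9.80 = (68.73 ± 62.87) / 9.80 → t = 0.5973 s or 13.43 s.
The first (ascending) time is 0.5973 s.

0.597 s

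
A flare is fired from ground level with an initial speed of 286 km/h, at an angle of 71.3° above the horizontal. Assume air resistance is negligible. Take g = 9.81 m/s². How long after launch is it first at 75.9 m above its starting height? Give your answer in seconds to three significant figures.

Convert: 286 km/h = 286/3.6 = 79.44 m/s.
Horizontal component vₓ = 79.44 cos 71.3° = 25.47 m/s; vertical v_y0 = 79.44 sin 71.3° = 75.25 m/s.
Height y(t) = 75.25 t − 4.905 t² = 75.9 gives 4.905 t² − 75.25 t + 75.9 = 0.
Quadratic formula: t = (75.25 ± √4173.5) / 9.81 = (75.25 ± 64.60) / 9.81 → t = 1.085 s or 14.26 s.
The first (ascending) time is 1.085 s.

1.09 s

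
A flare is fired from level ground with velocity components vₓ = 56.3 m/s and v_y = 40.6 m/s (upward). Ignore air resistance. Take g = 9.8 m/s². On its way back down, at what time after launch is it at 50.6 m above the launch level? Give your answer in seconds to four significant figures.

6.758 s

Require v_y0 t − ½ g t² = 50.6, i.e. 4.900 t² − 40.60 t + 50.6 = 0.
t = [40.60 ± √(40.60² − 2·9.80·50.6)] / 9.80 = (40.60 ± 25.62) / 9.80, so t = 1.528 s or t = 6.758 s.
The descending-branch root is 6.758 s.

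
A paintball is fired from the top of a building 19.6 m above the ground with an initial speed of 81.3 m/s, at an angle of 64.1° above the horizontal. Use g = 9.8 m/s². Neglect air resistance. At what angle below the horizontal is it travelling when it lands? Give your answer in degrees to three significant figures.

64.9°

Resolve: vₓ = 81.30 cos 64.1° = 35.51 m/s and v_y0 = 81.30 sin 64.1° = 73.13 m/s.
With up positive and y = 0 at the ground: y(t) = 19.6 + (73.13) t − 4.900 t². Setting y = 0 and taking the positive root: t = [73.13 + √(73.13² + 2·9.80·19.6)] / 9.80 = (73.13 + 75.71) / 9.80 = 15.19 s.
At impact: v_y = v_y0 − g t = −75.71 m/s; vₓ = 35.51 m/s.
Angle below horizontal: arctan(|v_y|/vₓ) = arctan(75.71/35.51) = 64.87°.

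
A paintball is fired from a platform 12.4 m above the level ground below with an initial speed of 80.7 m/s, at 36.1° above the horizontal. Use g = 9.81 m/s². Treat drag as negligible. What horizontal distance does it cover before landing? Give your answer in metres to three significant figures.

649 m

Horizontal component vₓ = 80.70 cos 36.1° = 65.20 m/s; vertical v_y0 = 80.70 sin 36.1° = 47.55 m/s.
The projectile lands when y = 12.4 + (47.55) t − ½·9.81·t² = 0. Positive root: t = (47.55 + √(47.55² + 2·9.81·12.4)) / 9.81 = (47.55 + 50.04) / 9.81 = 9.948 s.
Horizontal distance: R = vₓ t = 65.20 × 9.948 = 648.7 m.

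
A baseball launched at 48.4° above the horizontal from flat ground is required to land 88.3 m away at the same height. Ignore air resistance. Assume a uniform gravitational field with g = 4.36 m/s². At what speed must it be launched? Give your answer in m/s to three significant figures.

19.7 m/s

On level ground R = v₀² sin 2θ / g ⇒ v₀ = √(gR / sin 2θ).
v₀ = √(4.36 × 88.3 / sin 96.80°) = √(385.0 / 0.9930) = √387.72 = 19.69 m/s.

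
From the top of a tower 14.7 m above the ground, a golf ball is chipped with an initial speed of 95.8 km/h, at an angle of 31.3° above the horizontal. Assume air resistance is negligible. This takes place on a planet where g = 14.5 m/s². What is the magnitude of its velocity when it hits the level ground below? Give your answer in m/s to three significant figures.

Convert: 95.8 km/h = 95.8/3.6 = 26.61 m/s.
vₓ = 26.61 cos 31.3° = 22.74 m/s; v_y0 = 26.61 sin 31.3° = 13.82 m/s.
With up positive and y = 0 at the ground: y(t) = 14.7 + (13.82) t − 7.250 t². Setting y = 0 and taking the positive root: t = [13.82 + √(13.82² + 2·14.5·14.7)] / 14.5 = (13.82 + 24.85) / 14.5 = 2.667 s.
Vertical velocity at impact: v_y = v_y0 − g t = 13.82 − 14.5 × 2.667 = −24.85 m/s.
Speed: |v| = √(vₓ² + v_y²) = √(22.74² + 24.85²) = 33.68 m/s.

33.7 m/s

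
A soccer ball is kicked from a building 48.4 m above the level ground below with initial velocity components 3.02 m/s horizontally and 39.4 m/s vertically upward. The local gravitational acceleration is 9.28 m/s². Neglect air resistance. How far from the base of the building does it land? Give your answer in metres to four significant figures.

28.93 m

With up positive and y = 0 at the ground: y(t) = 48.4 + (39.40) t − 4.640 t². Setting y = 0 and taking the positive root: t = [39.40 + √(39.40² + 2·9.28·48.4)] / 9.28 = (39.40 + 49.50) / 9.28 = 9.580 s.
Horizontal distance: R = vₓ t = 3.020 × 9.580 = 28.93 m.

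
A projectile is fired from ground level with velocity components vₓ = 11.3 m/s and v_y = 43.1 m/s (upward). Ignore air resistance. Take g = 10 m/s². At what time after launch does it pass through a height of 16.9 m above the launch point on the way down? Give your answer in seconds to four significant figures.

8.208 s

Require v_y0 t − ½ g t² = 16.9, i.e. 5.000 t² − 43.10 t + 16.9 = 0.
Quadratic formula: t = (43.10 ± √1519.6) / 10.0 = (43.10 ± 38.98) / 10.0 → t = 0.4118 s or 8.208 s.
The descending-branch root is 8.208 s.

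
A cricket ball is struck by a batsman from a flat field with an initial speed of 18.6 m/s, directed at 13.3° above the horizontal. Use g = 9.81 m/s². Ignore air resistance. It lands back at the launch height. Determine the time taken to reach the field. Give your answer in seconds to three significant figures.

Components: vₓ = 18.60 cos 13.3° = 18.10 m/s, v_y0 = 18.60 sin 13.3° = 4.279 m/s.
It returns to y = 0 when t = 2 v_y0 / g = 2(4.279)/9.81 = 0.8724 s.

0.872 s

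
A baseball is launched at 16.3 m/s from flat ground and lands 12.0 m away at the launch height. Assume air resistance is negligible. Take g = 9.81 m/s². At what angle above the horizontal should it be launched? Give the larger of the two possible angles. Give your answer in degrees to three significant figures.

76.8°

Level-ground range R = v₀² sin(2θ)/g ⇒ sin(2θ) = gR/v₀² = 9.81 × 12.0 / 16.3² = 0.4431.
2θ = 26.30° or 180° − 26.30° = 153.7°, so θ = 13.15° or 76.85°.
The larger angle is 76.85°.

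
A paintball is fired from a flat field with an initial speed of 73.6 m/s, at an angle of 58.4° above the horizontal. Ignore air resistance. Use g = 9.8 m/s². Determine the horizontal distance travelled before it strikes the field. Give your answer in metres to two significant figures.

Components: vₓ = 73.60 cos 58.4° = 38.57 m/s, v_y0 = 73.60 sin 58.4° = 62.69 m/s.
Flight time T = 2 v_y0 / g = 12.79 s.
Horizontal distance R = vₓ T = 38.57 × 12.79 = 493.4 m.

490 m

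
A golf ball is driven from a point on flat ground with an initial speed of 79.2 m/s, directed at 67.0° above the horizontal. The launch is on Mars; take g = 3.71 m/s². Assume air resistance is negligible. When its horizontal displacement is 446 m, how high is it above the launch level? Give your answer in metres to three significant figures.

665 m

Horizontal component vₓ = 79.20 cos 67.0° = 30.95 m/s; vertical v_y0 = 79.20 sin 67.0° = 72.90 m/s.
At x = 446 m, t = x/vₓ = 446/30.95 = 14.41 s.
Height: y = v_y0 t − ½ g t² = 72.90 × 14.41 − 1.855 × 14.41² = 1051 − 385.3 = 665.4 m.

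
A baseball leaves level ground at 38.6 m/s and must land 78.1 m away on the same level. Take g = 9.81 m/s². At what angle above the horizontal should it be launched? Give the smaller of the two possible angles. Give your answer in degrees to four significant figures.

15.47°

Level-ground range R = v₀² sin(2θ)/g ⇒ sin(2θ) = gR/v₀² = 9.81 × 78.1 / 38.6² = 0.5142.
2θ = 30.95° or 180° − 30.95° = 149.1°, so θ = 15.47° or 74.53°.
The smaller angle is 15.47°.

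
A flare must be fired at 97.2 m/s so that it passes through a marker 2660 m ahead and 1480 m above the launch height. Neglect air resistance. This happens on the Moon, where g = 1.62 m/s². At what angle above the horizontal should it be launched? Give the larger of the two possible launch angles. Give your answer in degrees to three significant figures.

Trajectory: y = x tanθ − g x² (1 + tan²θ)/(2v₀²). With x = 2660, y = 1480, v₀ = 97.2, g = 1.62:
606.6 tan²θ − 2660 tanθ + (2087) = 0.
tanθ = [2660 ± √(2660² − 4 × 606.6 × (2087))] / (2 × 606.6) = (2660 ± 1419) / 1213, giving tanθ = 1.023 or 3.362.
θ = 45.66° or 73.43°; the larger is 73.43°.

73.4°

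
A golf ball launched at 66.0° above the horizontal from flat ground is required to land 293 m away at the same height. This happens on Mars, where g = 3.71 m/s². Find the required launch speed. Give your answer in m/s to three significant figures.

38.2 m/s

From R = (v₀² / g) sin 2θ: v₀ = √(gR / sin 2θ).
v₀ = √(3.71 × 293 / sin 132.0°) = √(1087 / 0.7431) = √1462.7 = 38.25 m/s.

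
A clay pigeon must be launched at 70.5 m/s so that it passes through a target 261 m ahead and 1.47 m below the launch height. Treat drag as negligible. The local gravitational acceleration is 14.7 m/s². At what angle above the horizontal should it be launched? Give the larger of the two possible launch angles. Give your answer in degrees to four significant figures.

64.83°

Trajectory: y = x tanθ − g x² (1 + tan²θ)/(2v₀²). With x = 261, y = −1.47, v₀ = 70.5, g = 14.7:
100.7 tan²θ − 261 tanθ + (99.27) = 0.
tanθ = [261 ± √(261² − 4 × 100.7 × (99.27))] / (2 × 100.7) = (261 ± 167.7) / 201.5, giving tanθ = 0.4631 or 2.128.
θ = 24.85° or 64.83°; the larger is 64.83°.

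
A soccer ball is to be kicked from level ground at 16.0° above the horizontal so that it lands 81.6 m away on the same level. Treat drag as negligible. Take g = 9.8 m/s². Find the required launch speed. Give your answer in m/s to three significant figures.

From R = (v₀² / g) sin 2θ: v₀ = √(gR / sin 2θ).
v₀ = √(9.80 × 81.6 / sin 32.00°) = √(799.7 / 0.5299) = √1509.1 = 38.85 m/s.

38.8 m/s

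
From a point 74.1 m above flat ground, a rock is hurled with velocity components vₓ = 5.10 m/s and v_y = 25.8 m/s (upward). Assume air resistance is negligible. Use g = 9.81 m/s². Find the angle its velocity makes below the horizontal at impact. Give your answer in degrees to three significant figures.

83.7°

With up positive and y = 0 at the ground: y(t) = 74.1 + (25.80) t − 4.905 t². Setting y = 0 and taking the positive root: t = [25.80 + √(25.80² + 2·9.81·74.1)] / 9.81 = (25.80 + 46.04) / 9.81 = 7.323 s.
At impact: v_y = v_y0 − g t = −46.04 m/s; vₓ = 5.100 m/s.
Angle below horizontal: arctan(|v_y|/vₓ) = arctan(46.04/5.100) = 83.68°.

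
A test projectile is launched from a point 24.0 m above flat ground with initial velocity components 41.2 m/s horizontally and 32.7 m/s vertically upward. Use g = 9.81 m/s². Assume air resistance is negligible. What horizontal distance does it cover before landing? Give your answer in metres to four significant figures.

The projectile lands when y = 24.0 + (32.70) t − ½·9.81·t² = 0. Positive root: t = (32.70 + √(32.70² + 2·9.81·24.0)) / 9.81 = (32.70 + 39.24) / 9.81 = 7.334 s.
Horizontal distance: R = vₓ t = 41.20 × 7.334 = 302.2 m.

302.2 m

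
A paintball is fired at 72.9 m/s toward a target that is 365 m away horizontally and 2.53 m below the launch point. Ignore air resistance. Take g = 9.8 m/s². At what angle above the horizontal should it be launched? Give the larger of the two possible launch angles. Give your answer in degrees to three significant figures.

68.9°

Trajectory: y = x tanθ − g x² (1 + tan²θ)/(2v₀²). With x = 365, y = −2.53, v₀ = 72.9, g = 9.80:
122.8 tan²θ − 365 tanθ + (120.3) = 0.
tanθ = [365 ± √(365² − 4 × 122.8 × (120.3))] / (2 × 122.8) = (365 ± 272.2) / 245.7, giving tanθ = 0.3776 or 2.594.
θ = 20.69° or 68.92°; the larger is 68.92°.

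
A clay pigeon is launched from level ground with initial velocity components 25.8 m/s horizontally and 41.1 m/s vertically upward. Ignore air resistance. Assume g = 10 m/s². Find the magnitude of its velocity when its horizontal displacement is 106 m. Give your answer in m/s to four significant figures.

Time to reach x = 106 m: t = x/vₓ = 106/25.80 = 4.109 s.
Vertical velocity there: v_y = v_y0 − g t = 41.10 − 10.0 × 4.109 = 0.01473 m/s.
Speed: √(vₓ² + v_y²) = √(25.80² + 0.01473²) = 25.80 m/s.

25.80 m/s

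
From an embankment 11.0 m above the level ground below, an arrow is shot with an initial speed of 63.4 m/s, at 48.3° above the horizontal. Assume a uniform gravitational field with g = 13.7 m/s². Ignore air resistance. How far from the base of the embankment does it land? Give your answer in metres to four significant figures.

Resolve: vₓ = 63.40 cos 48.3° = 42.18 m/s and v_y0 = 63.40 sin 48.3° = 47.34 m/s.
The projectile lands when y = 11.0 + (47.34) t − ½·13.7·t² = 0. Positive root: t = (47.34 + √(47.34² + 2·13.7·11.0)) / 13.7 = (47.34 + 50.42) / 13.7 = 7.136 s.
Horizontal distance: R = vₓ t = 42.18 × 7.136 = 300.9 m.

300.9 m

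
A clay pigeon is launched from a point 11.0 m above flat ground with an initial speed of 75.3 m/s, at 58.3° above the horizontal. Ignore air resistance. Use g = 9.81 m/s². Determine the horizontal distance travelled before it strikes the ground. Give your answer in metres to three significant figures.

524 m

Horizontal component vₓ = 75.30 cos 58.3° = 39.57 m/s; vertical v_y0 = 75.30 sin 58.3° = 64.07 m/s.
Vertical motion (up positive, ground at y = 0): 4.905 t² − (64.07) t − 11.0 = 0, so t = (64.07 + √(64.07² + 2·9.81·11.0)) / 9.81 = (64.07 + 65.73) / 9.81 = 13.23 s.
Horizontal distance: R = vₓ t = 39.57 × 13.23 = 523.5 m.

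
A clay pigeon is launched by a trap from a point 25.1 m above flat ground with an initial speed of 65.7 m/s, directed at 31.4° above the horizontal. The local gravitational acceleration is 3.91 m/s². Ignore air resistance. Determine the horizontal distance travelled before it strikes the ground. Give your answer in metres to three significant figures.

1020 m

vₓ = 65.70 cos 31.4° = 56.08 m/s; v_y0 = 65.70 sin 31.4° = 34.23 m/s.
Vertical motion (up positive, ground at y = 0): 1.955 t² − (34.23) t − 25.1 = 0, so t = (34.23 + √(34.23² + 2·3.91·25.1)) / 3.91 = (34.23 + 36.99) / 3.91 = 18.21 s.
Horizontal distance: R = vₓ t = 56.08 × 18.21 = 1021 m.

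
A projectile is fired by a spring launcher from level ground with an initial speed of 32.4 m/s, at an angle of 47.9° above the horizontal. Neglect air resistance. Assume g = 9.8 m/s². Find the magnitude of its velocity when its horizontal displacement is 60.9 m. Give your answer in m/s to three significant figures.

Horizontal component vₓ = 32.40 cos 47.9° = 21.72 m/s; vertical v_y0 = 32.40 sin 47.9° = 24.04 m/s.
At x = 60.9 m, t = x/vₓ = 60.9/21.72 = 2.804 s.
Vertical velocity there: v_y = v_y0 − g t = 24.04 − 9.80 × 2.804 = −3.436 m/s.
Speed: √(vₓ² + v_y²) = √(21.72² + 3.436²) = 21.99 m/s.

22.0 m/s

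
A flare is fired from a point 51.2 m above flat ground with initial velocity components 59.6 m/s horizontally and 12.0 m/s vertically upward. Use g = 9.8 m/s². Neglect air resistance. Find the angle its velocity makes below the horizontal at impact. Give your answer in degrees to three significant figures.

29.6°

The projectile lands when y = 51.2 + (12.00) t − ½·9.80·t² = 0. Positive root: t = (12.00 + √(12.00² + 2·9.80·51.2)) / 9.80 = (12.00 + 33.88) / 9.80 = 4.681 s.
At impact: v_y = v_y0 − g t = −33.88 m/s; vₓ = 59.60 m/s.
Angle below horizontal: arctan(|v_y|/vₓ) = arctan(33.88/59.60) = 29.61°.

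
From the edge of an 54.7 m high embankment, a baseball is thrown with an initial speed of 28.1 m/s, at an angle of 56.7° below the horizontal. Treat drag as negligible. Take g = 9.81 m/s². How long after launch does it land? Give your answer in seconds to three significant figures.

1.71 s

Components: vₓ = 28.10 cos 56.7° = 15.43 m/s, v_y0 = −23.49 m/s (downward).
The projectile lands when y = 54.7 + (−23.49) t − ½·9.81·t² = 0. Positive root: t = (−23.49 + √(23.49² + 2·9.81·54.7)) / 9.81 = (−23.49 + 40.31) / 9.81 = 1.715 s.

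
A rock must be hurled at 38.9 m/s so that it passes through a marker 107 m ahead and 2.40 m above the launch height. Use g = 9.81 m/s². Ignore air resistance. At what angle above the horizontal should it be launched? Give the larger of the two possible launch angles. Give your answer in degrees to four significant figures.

Trajectory: y = x tanθ − g x² (1 + tan²θ)/(2v₀²). With x = 107, y = 2.40, v₀ = 38.9, g = 9.81:
37.11 tan²θ − 107 tanθ + (39.51) = 0.
tanθ = [107 ± √(107² − 4 × 37.11 × (39.51))] / (2 × 37.11) = (107 ± 74.72) / 74.22, giving tanθ = 0.4349 or 2.448.
θ = 23.50° or 67.78°; the larger is 67.78°.

67.78°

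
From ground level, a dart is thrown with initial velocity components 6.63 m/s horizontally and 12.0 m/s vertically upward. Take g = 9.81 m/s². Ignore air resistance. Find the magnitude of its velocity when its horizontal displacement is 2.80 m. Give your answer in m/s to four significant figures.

Time to reach x = 2.80 m: t = x/vₓ = 2.80/6.630 = 0.4223 s.
Vertical velocity there: v_y = v_y0 − g t = 12.00 − 9.81 × 0.4223 = 7.857 m/s.
Speed: √(vₓ² + v_y²) = √(6.630² + 7.857²) = 10.28 m/s.

10.28 m/s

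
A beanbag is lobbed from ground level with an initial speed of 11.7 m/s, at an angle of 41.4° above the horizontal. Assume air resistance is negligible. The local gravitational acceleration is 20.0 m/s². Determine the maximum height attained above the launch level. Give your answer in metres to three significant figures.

Horizontal component vₓ = 11.70 cos 41.4° = 8.776 m/s; vertical v_y0 = 11.70 sin 41.4° = 7.737 m/s.
Maximum height: H = v_y0² / (2g) = 7.737² / (2 × 20.0) = 1.497 m.

1.50 m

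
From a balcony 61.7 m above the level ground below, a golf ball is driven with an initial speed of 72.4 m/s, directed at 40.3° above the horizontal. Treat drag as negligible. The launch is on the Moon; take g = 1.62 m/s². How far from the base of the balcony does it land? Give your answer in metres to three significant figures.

vₓ = 72.40 cos 40.3° = 55.22 m/s; v_y0 = 72.40 sin 40.3° = 46.83 m/s.
Vertical motion (up positive, ground at y = 0): 0.8100 t² − (46.83) t − 61.7 = 0, so t = (46.83 + √(46.83² + 2·1.62·61.7)) / 1.62 = (46.83 + 48.92) / 1.62 = 59.10 s.
Horizontal distance: R = vₓ t = 55.22 × 59.10 = 3263 m.

3260 m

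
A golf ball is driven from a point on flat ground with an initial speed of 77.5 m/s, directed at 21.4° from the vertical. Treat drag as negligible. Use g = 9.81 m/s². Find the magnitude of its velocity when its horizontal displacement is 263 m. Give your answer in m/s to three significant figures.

34.1 m/s

vₓ = 77.50 sin 21.4° = 28.28 m/s; v_y0 = 77.50 cos 21.4° = 72.16 m/s.
Time to reach x = 263 m: t = x/vₓ = 263/28.28 = 9.301 s.
Vertical velocity there: v_y = v_y0 − g t = 72.16 − 9.81 × 9.301 = −19.08 m/s.
Speed: √(vₓ² + v_y²) = √(28.28² + 19.08²) = 34.11 m/s.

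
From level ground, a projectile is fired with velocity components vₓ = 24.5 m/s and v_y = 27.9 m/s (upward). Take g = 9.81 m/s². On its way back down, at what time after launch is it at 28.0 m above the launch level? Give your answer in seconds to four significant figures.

4.387 s

Require v_y0 t − ½ g t² = 28.0, i.e. 4.905 t² − 27.90 t + 28.0 = 0.
Quadratic formula: t = (27.90 ± √229.05) / 9.81 = (27.90 ± 15.13) / 9.81 → t = 1.301 s or 4.387 s.
The descending-branch root is 4.387 s.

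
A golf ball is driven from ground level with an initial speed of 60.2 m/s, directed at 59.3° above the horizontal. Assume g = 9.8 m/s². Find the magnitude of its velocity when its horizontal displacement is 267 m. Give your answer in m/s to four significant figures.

45.37 m/s

Components: vₓ = 60.20 cos 59.3° = 30.73 m/s, v_y0 = 60.20 sin 59.3° = 51.76 m/s.
x = vₓ t ⇒ t = 267/30.73 = 8.687 s.
Vertical velocity there: v_y = v_y0 − g t = 51.76 − 9.80 × 8.687 = −33.37 m/s.
Speed: √(vₓ² + v_y²) = √(30.73² + 33.37²) = 45.37 m/s.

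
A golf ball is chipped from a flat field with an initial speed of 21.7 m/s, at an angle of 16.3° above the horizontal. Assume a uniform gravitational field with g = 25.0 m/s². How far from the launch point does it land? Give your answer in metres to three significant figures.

10.1 m

Components: vₓ = 21.70 cos 16.3° = 20.83 m/s, v_y0 = 21.70 sin 16.3° = 6.090 m/s.
Flight time T = 2 v_y0 / g = 0.4872 s.
Range: R = vₓ T = 20.83 × 0.4872 = 10.15 m.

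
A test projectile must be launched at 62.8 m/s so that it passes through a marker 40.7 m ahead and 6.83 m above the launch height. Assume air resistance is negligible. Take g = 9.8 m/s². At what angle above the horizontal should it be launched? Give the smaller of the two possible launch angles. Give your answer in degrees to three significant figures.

12.5°

Trajectory: y = x tanθ − g x² (1 + tan²θ)/(2v₀²). With x = 40.7, y = 6.83, v₀ = 62.8, g = 9.80:
2.058 tan²θ − 40.7 tanθ + (8.888) = 0.
tanθ = [40.7 ± √(40.7² − 4 × 2.058 × (8.888))] / (2 × 2.058) = (40.7 ± 39.79) / 4.116, giving tanθ = 0.2208 or 19.55.
θ = 12.45° or 87.07°; the smaller is 12.45°.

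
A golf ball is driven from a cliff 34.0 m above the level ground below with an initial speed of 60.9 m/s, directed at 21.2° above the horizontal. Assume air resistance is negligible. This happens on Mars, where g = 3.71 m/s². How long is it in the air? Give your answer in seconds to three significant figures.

13.3 s

Components: vₓ = 60.90 cos 21.2° = 56.78 m/s, v_y0 = 60.90 sin 21.2° = 22.02 m/s.
The projectile lands when y = 34.0 + (22.02) t − ½·3.71·t² = 0. Positive root: t = (22.02 + √(22.02² + 2·3.71·34.0)) / 3.71 = (22.02 + 27.15) / 3.71 = 13.25 s.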